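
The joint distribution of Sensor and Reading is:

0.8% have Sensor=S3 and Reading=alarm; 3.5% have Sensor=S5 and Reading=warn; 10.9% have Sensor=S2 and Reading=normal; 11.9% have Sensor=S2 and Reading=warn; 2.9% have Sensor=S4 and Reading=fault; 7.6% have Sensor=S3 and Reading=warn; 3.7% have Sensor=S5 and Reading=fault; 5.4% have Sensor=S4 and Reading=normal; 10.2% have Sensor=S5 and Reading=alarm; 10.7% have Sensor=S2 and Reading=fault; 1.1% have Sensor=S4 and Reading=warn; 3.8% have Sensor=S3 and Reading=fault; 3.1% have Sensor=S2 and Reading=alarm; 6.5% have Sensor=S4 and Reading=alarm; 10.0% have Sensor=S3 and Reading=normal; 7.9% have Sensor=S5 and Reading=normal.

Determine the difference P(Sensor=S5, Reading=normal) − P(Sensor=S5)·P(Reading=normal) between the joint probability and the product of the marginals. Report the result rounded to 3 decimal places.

P(Sensor=S5) = 0.079 + 0.035 + 0.102 + 0.037 = 0.253.
P(Reading=normal) = 0.109 + 0.100 + 0.054 + 0.079 = 0.342.
P(Sensor=S5, Reading=normal) − P(Sensor=S5)P(Reading=normal) = 0.079 − 0.253×0.342 = -0.008.

-0.008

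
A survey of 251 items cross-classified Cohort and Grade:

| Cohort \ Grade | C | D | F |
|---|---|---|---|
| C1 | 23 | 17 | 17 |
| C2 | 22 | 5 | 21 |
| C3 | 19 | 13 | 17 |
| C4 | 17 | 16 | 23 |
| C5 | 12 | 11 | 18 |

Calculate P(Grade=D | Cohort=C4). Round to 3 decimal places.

Total with Cohort=C4: 17 + 16 + 23 = 56.
P(Grade=D | Cohort=C4) = 16/56 = 0.286.

0.286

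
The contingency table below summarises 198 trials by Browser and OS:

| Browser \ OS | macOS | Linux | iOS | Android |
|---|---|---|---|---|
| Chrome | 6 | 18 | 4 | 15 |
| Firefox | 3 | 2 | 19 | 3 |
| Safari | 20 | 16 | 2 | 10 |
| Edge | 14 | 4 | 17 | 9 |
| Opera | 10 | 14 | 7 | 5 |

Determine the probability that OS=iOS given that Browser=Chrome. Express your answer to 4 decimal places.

0.0930

Total with Browser=Chrome: 6 + 18 + 4 + 15 = 43.
P(OS=iOS | Browser=Chrome) = 4/43 = 0.0930.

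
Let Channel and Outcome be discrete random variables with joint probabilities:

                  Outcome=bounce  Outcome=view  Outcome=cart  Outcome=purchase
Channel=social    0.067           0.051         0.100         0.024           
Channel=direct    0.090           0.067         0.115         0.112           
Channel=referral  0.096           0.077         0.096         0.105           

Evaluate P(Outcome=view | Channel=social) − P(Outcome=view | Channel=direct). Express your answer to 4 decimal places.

P(Channel=social) = 0.067 + 0.051 + 0.100 + 0.024 = 0.242; P(Outcome=view | Channel=social) = 0.051/0.242 = 0.21074.
P(Channel=direct) = 0.090 + 0.067 + 0.115 + 0.112 = 0.384; P(Outcome=view | Channel=direct) = 0.067/0.384 = 0.17448.
Difference = 0.0363.

0.0363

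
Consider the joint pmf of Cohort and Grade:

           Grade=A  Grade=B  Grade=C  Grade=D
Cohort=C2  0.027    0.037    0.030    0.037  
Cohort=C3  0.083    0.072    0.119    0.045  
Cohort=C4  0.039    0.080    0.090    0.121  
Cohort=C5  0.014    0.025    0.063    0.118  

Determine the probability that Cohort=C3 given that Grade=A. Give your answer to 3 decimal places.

0.509

P(Grade=A) = 0.027 + 0.083 + 0.039 + 0.014 = 0.163.
P(Cohort=C3 | Grade=A) = 0.083/0.163 = 0.509.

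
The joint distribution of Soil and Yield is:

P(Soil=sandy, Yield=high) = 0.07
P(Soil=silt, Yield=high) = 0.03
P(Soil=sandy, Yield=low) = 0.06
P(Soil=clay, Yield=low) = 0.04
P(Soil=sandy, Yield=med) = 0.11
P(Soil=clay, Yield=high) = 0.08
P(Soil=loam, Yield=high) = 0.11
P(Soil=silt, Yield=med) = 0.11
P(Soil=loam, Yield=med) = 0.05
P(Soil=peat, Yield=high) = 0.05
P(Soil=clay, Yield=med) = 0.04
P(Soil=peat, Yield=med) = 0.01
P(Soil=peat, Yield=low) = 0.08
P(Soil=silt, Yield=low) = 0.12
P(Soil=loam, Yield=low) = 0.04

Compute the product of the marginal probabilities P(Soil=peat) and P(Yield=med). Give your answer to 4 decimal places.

P(Soil=peat) = 0.08 + 0.01 + 0.05 = 0.14.
P(Yield=med) = 0.11 + 0.05 + 0.04 + 0.11 + 0.01 = 0.32.
Product: 0.14 × 0.32 = 0.0448.

0.0448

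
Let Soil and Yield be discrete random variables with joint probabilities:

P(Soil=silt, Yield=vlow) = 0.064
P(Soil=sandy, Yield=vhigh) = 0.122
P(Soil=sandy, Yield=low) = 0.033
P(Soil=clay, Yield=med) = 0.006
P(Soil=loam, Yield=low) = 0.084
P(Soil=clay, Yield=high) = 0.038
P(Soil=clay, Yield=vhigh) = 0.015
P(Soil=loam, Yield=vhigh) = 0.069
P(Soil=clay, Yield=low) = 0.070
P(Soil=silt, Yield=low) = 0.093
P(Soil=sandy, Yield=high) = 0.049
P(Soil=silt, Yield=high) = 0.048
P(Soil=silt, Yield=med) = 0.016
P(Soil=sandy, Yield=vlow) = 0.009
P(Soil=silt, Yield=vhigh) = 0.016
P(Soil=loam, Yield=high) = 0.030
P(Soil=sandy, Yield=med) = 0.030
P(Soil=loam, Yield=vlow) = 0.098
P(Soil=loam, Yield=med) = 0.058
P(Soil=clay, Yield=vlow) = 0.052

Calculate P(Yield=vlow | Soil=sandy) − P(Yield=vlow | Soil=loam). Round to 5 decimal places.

P(Soil=sandy) = 0.009 + 0.033 + 0.030 + 0.049 + 0.122 = 0.243; P(Yield=vlow | Soil=sandy) = 0.009/0.243 = 0.037037.
P(Soil=loam) = 0.098 + 0.084 + 0.058 + 0.030 + 0.069 = 0.339; P(Yield=vlow | Soil=loam) = 0.098/0.339 = 0.289086.
Difference = -0.25205.

-0.25205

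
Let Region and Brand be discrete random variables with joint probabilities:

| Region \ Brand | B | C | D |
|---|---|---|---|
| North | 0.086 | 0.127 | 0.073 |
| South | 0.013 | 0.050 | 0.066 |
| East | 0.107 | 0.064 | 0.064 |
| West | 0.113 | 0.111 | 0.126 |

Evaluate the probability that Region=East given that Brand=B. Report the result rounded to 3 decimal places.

P(Brand=B) = 0.086 + 0.013 + 0.107 + 0.113 = 0.319.
P(Region=East | Brand=B) = 0.107/0.319 = 0.335.

0.335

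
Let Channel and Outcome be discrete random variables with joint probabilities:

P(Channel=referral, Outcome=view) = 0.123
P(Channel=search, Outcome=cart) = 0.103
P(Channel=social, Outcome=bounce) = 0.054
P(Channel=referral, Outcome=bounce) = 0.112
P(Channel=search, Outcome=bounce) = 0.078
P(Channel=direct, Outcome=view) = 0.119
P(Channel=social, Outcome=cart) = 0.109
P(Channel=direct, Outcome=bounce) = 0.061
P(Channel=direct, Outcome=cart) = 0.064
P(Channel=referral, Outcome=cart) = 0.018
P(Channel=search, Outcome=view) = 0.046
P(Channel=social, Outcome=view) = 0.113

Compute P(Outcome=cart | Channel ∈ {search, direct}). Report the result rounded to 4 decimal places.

P(Channel=search) = 0.078 + 0.046 + 0.103 = 0.227.
P(Channel=direct) = 0.061 + 0.119 + 0.064 = 0.244.
P(Channel ∈ {search, direct}) = 0.227 + 0.244 = 0.471; P(Outcome=cart, Channel ∈ {search, direct}) = 0.103 + 0.064 = 0.167.
P(Outcome=cart | Channel ∈ {search, direct}) = 0.167/0.471 = 0.3546.

0.3546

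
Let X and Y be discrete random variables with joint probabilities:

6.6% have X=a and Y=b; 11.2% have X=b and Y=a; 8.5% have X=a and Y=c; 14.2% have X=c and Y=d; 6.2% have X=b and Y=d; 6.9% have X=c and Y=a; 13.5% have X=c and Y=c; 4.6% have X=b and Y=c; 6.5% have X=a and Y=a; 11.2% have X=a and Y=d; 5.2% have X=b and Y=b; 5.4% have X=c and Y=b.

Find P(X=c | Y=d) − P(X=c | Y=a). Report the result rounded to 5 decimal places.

P(Y=d) = 0.112 + 0.062 + 0.142 = 0.316; P(X=c | Y=d) = 0.142/0.316 = 0.449367.
P(Y=a) = 0.065 + 0.112 + 0.069 = 0.246; P(X=c | Y=a) = 0.069/0.246 = 0.280488.
Difference = 0.16888.

0.16888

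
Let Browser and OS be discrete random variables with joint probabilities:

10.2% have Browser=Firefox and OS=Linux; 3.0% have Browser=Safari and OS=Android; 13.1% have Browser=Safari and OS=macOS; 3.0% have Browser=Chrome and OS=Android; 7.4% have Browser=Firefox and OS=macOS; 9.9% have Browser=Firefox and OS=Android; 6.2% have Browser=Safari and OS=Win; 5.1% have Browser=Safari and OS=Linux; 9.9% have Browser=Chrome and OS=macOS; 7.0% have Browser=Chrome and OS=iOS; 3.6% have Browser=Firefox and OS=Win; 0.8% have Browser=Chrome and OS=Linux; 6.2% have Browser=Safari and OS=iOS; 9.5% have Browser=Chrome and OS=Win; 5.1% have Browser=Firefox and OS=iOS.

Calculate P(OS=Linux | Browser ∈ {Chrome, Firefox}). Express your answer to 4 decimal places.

P(Browser=Chrome) = 0.095 + 0.099 + 0.008 + 0.070 + 0.030 = 0.302.
P(Browser=Firefox) = 0.036 + 0.074 + 0.102 + 0.051 + 0.099 = 0.362.
P(Browser ∈ {Chrome, Firefox}) = 0.302 + 0.362 = 0.664; P(OS=Linux, Browser ∈ {Chrome, Firefox}) = 0.008 + 0.102 = 0.110.
P(OS=Linux | Browser ∈ {Chrome, Firefox}) = 0.110/0.664 = 0.1657.

0.1657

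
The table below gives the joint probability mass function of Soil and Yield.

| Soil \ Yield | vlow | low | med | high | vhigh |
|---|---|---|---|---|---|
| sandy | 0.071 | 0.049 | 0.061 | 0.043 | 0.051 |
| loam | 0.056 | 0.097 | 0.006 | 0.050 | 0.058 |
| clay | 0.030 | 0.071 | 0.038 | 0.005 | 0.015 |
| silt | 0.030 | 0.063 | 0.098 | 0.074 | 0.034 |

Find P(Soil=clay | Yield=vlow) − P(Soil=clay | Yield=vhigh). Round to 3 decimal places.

0.065

P(Yield=vlow) = 0.071 + 0.056 + 0.030 + 0.030 = 0.187; P(Soil=clay | Yield=vlow) = 0.030/0.187 = 0.1604.
P(Yield=vhigh) = 0.051 + 0.058 + 0.015 + 0.034 = 0.158; P(Soil=clay | Yield=vhigh) = 0.015/0.158 = 0.0949.
Difference = 0.065.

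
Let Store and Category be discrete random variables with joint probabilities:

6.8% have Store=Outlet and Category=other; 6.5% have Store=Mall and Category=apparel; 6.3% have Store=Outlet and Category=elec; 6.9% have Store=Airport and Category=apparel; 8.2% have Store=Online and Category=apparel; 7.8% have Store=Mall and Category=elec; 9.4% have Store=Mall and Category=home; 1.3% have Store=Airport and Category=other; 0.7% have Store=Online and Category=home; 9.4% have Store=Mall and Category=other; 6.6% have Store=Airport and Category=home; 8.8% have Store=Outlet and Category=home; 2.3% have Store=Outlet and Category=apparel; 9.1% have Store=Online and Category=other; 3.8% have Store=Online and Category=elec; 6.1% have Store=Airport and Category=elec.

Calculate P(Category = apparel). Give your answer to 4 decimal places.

0.2390

P(Category=apparel) = 0.065 + 0.069 + 0.023 + 0.082 = 0.239.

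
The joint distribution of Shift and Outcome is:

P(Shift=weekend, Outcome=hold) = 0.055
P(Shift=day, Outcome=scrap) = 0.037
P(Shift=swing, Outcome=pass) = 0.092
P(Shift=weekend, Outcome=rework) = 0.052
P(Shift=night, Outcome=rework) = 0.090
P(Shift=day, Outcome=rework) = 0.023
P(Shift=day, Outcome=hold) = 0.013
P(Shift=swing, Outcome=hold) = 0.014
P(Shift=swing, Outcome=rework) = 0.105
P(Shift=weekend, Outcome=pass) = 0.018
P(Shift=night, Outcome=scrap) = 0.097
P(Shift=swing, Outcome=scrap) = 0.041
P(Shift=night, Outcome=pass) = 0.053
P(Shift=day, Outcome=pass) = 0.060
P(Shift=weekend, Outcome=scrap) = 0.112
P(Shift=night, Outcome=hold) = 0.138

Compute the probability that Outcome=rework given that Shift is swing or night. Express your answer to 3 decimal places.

P(Shift=swing) = 0.092 + 0.105 + 0.041 + 0.014 = 0.252.
P(Shift=night) = 0.053 + 0.090 + 0.097 + 0.138 = 0.378.
P(Shift ∈ {swing, night}) = 0.252 + 0.378 = 0.630; P(Outcome=rework, Shift ∈ {swing, night}) = 0.105 + 0.090 = 0.195.
P(Outcome=rework | Shift ∈ {swing, night}) = 0.195/0.630 = 0.310.

0.310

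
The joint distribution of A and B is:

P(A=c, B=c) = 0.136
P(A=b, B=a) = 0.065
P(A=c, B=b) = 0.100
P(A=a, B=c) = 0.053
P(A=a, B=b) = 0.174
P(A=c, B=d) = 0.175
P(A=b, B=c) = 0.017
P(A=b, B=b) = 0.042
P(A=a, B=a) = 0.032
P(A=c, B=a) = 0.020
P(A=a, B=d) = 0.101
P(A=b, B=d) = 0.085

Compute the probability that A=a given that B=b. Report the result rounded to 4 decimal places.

P(B=b) = 0.174 + 0.042 + 0.100 = 0.316.
P(A=a | B=b) = 0.174/0.316 = 0.5506.

0.5506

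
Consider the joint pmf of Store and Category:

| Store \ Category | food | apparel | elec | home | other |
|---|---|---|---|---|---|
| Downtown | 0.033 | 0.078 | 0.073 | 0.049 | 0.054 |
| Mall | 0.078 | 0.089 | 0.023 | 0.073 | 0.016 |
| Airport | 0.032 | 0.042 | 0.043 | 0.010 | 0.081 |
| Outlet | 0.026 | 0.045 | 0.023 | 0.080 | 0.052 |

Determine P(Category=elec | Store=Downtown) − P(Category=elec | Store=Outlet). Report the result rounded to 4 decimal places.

0.1526

P(Store=Downtown) = 0.033 + 0.078 + 0.073 + 0.049 + 0.054 = 0.287; P(Category=elec | Store=Downtown) = 0.073/0.287 = 0.25436.
P(Store=Outlet) = 0.026 + 0.045 + 0.023 + 0.080 + 0.052 = 0.226; P(Category=elec | Store=Outlet) = 0.023/0.226 = 0.10177.
Difference = 0.1526.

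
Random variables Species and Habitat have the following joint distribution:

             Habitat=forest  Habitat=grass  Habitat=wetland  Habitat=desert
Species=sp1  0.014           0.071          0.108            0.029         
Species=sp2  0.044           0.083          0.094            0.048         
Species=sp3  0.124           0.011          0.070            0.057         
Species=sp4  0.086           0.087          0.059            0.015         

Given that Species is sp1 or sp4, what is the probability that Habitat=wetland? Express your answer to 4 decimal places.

P(Species=sp1) = 0.014 + 0.071 + 0.108 + 0.029 = 0.222.
P(Species=sp4) = 0.086 + 0.087 + 0.059 + 0.015 = 0.247.
P(Species ∈ {sp1, sp4}) = 0.222 + 0.247 = 0.469; P(Habitat=wetland, Species ∈ {sp1, sp4}) = 0.108 + 0.059 = 0.167.
P(Habitat=wetland | Species ∈ {sp1, sp4}) = 0.167/0.469 = 0.3561.

0.3561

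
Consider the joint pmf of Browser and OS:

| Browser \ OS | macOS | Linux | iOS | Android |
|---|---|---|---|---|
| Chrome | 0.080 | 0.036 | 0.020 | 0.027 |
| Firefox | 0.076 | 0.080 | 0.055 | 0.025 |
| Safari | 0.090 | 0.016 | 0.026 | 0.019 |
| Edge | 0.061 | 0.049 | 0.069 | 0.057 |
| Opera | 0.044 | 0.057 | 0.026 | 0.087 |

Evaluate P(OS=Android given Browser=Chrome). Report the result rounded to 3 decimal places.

0.166

P(Browser=Chrome) = 0.080 + 0.036 + 0.020 + 0.027 = 0.163.
P(OS=Android | Browser=Chrome) = 0.027/0.163 = 0.166.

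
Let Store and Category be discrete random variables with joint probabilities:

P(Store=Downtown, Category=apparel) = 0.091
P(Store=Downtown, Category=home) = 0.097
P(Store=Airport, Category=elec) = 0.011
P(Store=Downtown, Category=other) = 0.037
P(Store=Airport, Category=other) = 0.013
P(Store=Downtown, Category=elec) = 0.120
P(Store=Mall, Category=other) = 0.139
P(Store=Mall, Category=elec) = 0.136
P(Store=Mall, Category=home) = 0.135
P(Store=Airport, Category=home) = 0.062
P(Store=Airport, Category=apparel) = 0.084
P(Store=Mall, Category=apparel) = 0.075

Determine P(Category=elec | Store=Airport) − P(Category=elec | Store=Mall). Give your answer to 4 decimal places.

-0.2157

P(Store=Airport) = 0.084 + 0.011 + 0.062 + 0.013 = 0.170; P(Category=elec | Store=Airport) = 0.011/0.170 = 0.06471.
P(Store=Mall) = 0.075 + 0.136 + 0.135 + 0.139 = 0.485; P(Category=elec | Store=Mall) = 0.136/0.485 = 0.28041.
Difference = -0.2157.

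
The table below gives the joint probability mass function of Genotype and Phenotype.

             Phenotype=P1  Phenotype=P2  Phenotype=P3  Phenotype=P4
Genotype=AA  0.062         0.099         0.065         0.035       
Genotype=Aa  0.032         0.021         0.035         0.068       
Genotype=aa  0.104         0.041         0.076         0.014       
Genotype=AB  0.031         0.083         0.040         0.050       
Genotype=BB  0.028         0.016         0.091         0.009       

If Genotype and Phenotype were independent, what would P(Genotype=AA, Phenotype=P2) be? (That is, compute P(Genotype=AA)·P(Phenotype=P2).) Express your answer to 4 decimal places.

P(Genotype=AA) = 0.062 + 0.099 + 0.065 + 0.035 = 0.261.
P(Phenotype=P2) = 0.099 + 0.021 + 0.041 + 0.083 + 0.016 = 0.260.
Product: 0.261 × 0.260 = 0.0679.

0.0679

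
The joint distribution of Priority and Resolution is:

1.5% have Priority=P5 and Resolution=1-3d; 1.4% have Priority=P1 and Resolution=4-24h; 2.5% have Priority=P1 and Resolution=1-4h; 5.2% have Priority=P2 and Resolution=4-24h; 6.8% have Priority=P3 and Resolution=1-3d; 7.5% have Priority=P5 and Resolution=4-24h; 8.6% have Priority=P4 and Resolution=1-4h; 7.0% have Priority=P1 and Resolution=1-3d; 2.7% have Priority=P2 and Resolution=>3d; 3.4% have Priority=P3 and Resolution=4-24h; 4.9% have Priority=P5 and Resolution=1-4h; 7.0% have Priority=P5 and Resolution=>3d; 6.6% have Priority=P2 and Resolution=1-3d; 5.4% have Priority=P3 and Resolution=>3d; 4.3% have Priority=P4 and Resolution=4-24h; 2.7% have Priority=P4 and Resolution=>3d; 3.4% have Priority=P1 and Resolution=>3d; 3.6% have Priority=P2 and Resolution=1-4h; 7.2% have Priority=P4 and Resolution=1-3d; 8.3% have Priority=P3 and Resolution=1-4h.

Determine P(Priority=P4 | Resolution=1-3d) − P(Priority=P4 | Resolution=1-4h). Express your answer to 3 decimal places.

-0.061

P(Resolution=1-3d) = 0.070 + 0.066 + 0.068 + 0.072 + 0.015 = 0.291; P(Priority=P4 | Resolution=1-3d) = 0.072/0.291 = 0.2474.
P(Resolution=1-4h) = 0.025 + 0.036 + 0.083 + 0.086 + 0.049 = 0.279; P(Priority=P4 | Resolution=1-4h) = 0.086/0.279 = 0.3082.
Difference = -0.061.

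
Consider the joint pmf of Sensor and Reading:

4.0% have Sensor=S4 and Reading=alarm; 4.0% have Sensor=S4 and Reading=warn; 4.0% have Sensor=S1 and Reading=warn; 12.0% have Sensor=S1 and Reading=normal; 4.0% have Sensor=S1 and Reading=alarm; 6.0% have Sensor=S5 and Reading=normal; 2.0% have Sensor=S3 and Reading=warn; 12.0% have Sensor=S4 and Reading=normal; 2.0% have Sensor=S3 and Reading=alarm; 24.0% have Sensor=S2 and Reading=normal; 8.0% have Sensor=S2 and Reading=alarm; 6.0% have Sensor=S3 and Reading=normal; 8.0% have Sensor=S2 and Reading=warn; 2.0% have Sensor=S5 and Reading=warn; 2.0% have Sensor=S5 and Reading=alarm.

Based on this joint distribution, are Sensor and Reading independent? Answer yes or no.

yes

Every cell satisfies P(Sensor,Reading) = P(Sensor)·P(Reading). For instance P(Sensor=S3) = 0.100, P(Reading=normal) = 0.600, and 0.100×0.600 = 0.060 matches the joint entry. So Sensor and Reading are independent.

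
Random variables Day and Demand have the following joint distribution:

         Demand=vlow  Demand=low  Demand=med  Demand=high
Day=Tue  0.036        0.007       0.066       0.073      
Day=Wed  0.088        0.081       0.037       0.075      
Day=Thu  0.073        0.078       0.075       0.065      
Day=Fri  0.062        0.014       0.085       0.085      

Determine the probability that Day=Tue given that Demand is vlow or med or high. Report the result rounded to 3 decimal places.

0.213

P(Demand=vlow) = 0.036 + 0.088 + 0.073 + 0.062 = 0.259.
P(Demand=med) = 0.066 + 0.037 + 0.075 + 0.085 = 0.263.
P(Demand=high) = 0.073 + 0.075 + 0.065 + 0.085 = 0.298.
P(Demand ∈ {vlow, med, high}) = 0.259 + 0.263 + 0.298 = 0.820; P(Day=Tue, Demand ∈ {vlow, med, high}) = 0.036 + 0.066 + 0.073 = 0.175.
P(Day=Tue | Demand ∈ {vlow, med, high}) = 0.175/0.820 = 0.213.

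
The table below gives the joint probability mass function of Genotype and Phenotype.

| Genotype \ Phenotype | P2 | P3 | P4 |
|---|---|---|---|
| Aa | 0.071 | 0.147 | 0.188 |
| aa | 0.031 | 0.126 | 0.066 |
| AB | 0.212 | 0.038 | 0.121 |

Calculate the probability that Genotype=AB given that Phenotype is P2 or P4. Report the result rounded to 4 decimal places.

0.4833

P(Phenotype=P2) = 0.071 + 0.031 + 0.212 = 0.314.
P(Phenotype=P4) = 0.188 + 0.066 + 0.121 = 0.375.
P(Phenotype ∈ {P2, P4}) = 0.314 + 0.375 = 0.689; P(Genotype=AB, Phenotype ∈ {P2, P4}) = 0.212 + 0.121 = 0.333.
P(Genotype=AB | Phenotype ∈ {P2, P4}) = 0.333/0.689 = 0.4833.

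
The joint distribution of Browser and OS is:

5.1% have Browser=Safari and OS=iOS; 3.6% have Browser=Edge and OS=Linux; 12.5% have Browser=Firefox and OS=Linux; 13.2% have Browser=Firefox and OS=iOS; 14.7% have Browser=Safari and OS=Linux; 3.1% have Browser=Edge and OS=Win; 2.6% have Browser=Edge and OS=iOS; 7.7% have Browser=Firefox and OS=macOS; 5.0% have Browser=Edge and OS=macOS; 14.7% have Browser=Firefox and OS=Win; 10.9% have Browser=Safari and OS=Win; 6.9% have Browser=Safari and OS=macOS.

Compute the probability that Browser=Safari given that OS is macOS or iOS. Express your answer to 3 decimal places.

P(OS=macOS) = 0.077 + 0.069 + 0.050 = 0.196.
P(OS=iOS) = 0.132 + 0.051 + 0.026 = 0.209.
P(OS ∈ {macOS, iOS}) = 0.196 + 0.209 = 0.405; P(Browser=Safari, OS ∈ {macOS, iOS}) = 0.069 + 0.051 = 0.120.
P(Browser=Safari | OS ∈ {macOS, iOS}) = 0.120/0.405 = 0.296.

0.296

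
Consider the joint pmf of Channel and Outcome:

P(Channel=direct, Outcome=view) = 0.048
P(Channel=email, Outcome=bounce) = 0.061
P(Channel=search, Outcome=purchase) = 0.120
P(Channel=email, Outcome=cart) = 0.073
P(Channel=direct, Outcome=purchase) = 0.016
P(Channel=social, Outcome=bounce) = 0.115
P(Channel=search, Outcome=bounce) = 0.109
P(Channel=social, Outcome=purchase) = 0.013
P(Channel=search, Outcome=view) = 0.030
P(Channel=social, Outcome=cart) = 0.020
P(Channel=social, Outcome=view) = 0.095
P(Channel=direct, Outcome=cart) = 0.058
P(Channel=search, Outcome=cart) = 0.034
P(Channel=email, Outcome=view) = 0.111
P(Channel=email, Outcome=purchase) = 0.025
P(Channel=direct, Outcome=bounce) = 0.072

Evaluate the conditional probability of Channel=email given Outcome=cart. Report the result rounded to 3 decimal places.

P(Outcome=cart) = 0.073 + 0.034 + 0.020 + 0.058 = 0.185.
P(Channel=email | Outcome=cart) = 0.073/0.185 = 0.395.

0.395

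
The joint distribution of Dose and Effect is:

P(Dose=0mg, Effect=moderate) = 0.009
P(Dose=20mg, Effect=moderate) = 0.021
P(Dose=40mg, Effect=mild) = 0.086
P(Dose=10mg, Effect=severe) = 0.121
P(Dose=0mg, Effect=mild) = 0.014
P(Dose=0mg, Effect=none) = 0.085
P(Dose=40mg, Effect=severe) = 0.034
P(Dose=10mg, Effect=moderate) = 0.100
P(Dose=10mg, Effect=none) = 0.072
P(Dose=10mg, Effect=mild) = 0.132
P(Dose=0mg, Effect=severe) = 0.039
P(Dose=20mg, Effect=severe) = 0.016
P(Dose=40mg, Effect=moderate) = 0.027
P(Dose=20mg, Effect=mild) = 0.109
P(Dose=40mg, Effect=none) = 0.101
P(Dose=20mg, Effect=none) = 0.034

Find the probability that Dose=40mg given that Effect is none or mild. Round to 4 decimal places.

0.2954

P(Effect=none) = 0.085 + 0.072 + 0.034 + 0.101 = 0.292.
P(Effect=mild) = 0.014 + 0.132 + 0.109 + 0.086 = 0.341.
P(Effect ∈ {none, mild}) = 0.292 + 0.341 = 0.633; P(Dose=40mg, Effect ∈ {none, mild}) = 0.101 + 0.086 = 0.187.
P(Dose=40mg | Effect ∈ {none, mild}) = 0.187/0.633 = 0.2954.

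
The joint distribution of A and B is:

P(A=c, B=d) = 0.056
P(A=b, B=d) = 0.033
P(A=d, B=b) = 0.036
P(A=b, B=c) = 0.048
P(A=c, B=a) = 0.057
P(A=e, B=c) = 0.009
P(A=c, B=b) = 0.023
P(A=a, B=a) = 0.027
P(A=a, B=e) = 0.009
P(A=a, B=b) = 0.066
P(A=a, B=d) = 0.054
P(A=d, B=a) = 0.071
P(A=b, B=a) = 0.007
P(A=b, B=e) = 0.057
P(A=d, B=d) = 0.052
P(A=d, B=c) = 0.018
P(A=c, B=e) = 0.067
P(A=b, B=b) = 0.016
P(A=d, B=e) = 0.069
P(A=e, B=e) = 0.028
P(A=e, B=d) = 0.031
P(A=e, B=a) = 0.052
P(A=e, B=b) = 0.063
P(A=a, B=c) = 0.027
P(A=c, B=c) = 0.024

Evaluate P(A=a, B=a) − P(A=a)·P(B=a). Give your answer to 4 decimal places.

P(A=a) = 0.027 + 0.066 + 0.027 + 0.054 + 0.009 = 0.183.
P(B=a) = 0.027 + 0.007 + 0.057 + 0.071 + 0.052 = 0.214.
P(A=a, B=a) − P(A=a)P(B=a) = 0.027 − 0.183×0.214 = -0.0122.

-0.0122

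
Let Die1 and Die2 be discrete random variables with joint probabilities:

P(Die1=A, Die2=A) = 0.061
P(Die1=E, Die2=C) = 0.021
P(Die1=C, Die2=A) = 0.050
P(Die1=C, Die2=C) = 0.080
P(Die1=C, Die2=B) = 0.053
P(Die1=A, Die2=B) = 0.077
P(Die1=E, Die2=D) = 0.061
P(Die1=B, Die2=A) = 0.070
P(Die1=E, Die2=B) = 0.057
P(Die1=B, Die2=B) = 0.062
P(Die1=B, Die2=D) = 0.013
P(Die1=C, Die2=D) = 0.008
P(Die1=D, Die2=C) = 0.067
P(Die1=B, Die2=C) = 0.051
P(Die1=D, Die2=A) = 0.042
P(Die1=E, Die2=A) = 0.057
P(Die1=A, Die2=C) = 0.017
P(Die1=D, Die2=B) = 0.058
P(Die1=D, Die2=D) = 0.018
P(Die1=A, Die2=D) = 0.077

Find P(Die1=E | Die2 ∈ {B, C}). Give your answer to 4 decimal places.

P(Die2=B) = 0.077 + 0.062 + 0.053 + 0.058 + 0.057 = 0.307.
P(Die2=C) = 0.017 + 0.051 + 0.080 + 0.067 + 0.021 = 0.236.
P(Die2 ∈ {B, C}) = 0.307 + 0.236 = 0.543; P(Die1=E, Die2 ∈ {B, C}) = 0.057 + 0.021 = 0.078.
P(Die1=E | Die2 ∈ {B, C}) = 0.078/0.543 = 0.1436.

0.1436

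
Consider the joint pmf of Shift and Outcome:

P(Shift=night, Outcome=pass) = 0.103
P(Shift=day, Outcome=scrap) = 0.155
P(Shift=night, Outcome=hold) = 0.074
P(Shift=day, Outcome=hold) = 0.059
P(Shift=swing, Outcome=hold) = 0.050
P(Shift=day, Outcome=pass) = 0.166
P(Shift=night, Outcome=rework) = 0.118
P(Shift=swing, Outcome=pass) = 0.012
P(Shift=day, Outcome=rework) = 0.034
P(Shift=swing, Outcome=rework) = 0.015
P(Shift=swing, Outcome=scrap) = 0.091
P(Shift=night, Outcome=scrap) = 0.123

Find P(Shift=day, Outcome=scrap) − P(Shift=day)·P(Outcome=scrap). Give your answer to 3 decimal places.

P(Shift=day) = 0.166 + 0.034 + 0.155 + 0.059 = 0.414.
P(Outcome=scrap) = 0.155 + 0.091 + 0.123 = 0.369.
P(Shift=day, Outcome=scrap) − P(Shift=day)P(Outcome=scrap) = 0.155 − 0.414×0.369 = 0.002.

0.002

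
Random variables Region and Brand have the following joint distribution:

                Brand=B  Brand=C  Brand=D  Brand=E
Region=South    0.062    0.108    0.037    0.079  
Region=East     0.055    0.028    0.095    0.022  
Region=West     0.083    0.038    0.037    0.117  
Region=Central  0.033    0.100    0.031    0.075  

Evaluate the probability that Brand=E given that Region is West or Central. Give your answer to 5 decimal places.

P(Region=West) = 0.083 + 0.038 + 0.037 + 0.117 = 0.275.
P(Region=Central) = 0.033 + 0.100 + 0.031 + 0.075 = 0.239.
P(Region ∈ {West, Central}) = 0.275 + 0.239 = 0.514; P(Brand=E, Region ∈ {West, Central}) = 0.117 + 0.075 = 0.192.
P(Brand=E | Region ∈ {West, Central}) = 0.192/0.514 = 0.37354.

0.37354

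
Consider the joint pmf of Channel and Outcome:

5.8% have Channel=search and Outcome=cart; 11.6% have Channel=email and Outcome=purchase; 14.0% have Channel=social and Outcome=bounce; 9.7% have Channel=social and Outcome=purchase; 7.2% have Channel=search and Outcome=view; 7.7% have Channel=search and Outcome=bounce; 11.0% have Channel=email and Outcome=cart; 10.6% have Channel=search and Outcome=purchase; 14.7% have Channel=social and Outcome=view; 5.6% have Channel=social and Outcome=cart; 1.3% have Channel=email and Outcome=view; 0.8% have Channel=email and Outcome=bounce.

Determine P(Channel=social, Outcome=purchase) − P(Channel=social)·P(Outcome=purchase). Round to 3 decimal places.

P(Channel=social) = 0.140 + 0.147 + 0.056 + 0.097 = 0.440.
P(Outcome=purchase) = 0.116 + 0.106 + 0.097 = 0.319.
P(Channel=social, Outcome=purchase) − P(Channel=social)P(Outcome=purchase) = 0.097 − 0.440×0.319 = -0.043.

-0.043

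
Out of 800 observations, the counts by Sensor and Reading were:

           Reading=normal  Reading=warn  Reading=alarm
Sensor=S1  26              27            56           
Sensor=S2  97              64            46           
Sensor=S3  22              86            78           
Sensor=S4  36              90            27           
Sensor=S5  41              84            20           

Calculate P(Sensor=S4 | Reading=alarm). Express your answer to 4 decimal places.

Total with Reading=alarm: 56 + 46 + 78 + 27 + 20 = 227.
P(Sensor=S4 | Reading=alarm) = 27/227 = 0.1189.

0.1189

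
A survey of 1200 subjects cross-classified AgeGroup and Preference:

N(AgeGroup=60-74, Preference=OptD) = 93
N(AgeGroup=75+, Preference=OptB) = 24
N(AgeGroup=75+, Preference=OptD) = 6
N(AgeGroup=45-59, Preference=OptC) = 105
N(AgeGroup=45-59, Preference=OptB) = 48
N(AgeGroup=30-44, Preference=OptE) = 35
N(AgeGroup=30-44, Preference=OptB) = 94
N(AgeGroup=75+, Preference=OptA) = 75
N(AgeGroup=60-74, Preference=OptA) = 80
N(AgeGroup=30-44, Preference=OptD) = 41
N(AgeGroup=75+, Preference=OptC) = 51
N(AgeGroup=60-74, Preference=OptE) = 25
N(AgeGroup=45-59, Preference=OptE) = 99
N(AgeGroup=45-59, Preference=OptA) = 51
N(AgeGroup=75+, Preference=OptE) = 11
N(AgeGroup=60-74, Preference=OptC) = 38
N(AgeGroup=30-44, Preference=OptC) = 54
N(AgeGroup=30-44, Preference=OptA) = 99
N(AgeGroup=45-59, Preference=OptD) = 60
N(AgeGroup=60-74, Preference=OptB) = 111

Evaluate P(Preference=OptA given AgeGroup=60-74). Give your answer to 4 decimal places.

0.2305

Total with AgeGroup=60-74: 80 + 111 + 38 + 93 + 25 = 347.
P(Preference=OptA | AgeGroup=60-74) = 80/347 = 0.2305.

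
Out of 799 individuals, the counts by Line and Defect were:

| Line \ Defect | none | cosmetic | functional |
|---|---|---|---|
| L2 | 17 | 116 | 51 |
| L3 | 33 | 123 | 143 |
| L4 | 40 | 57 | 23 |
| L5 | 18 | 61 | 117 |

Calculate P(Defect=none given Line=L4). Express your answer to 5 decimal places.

0.33333

Total with Line=L4: 40 + 57 + 23 = 120.
P(Defect=none | Line=L4) = 40/120 = 0.33333.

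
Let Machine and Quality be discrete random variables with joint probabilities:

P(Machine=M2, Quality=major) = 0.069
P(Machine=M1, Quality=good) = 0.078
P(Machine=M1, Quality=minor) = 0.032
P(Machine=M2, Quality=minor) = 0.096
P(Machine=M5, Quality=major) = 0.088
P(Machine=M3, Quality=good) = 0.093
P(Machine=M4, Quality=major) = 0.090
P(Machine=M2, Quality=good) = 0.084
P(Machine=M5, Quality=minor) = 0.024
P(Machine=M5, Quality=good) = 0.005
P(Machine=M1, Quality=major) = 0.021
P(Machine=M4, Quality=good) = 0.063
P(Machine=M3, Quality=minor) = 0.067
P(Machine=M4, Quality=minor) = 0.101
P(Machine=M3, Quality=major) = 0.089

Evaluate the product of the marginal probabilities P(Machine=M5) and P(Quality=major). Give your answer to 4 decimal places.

0.0418

P(Machine=M5) = 0.005 + 0.024 + 0.088 = 0.117.
P(Quality=major) = 0.021 + 0.069 + 0.089 + 0.090 + 0.088 = 0.357.
Product: 0.117 × 0.357 = 0.0418.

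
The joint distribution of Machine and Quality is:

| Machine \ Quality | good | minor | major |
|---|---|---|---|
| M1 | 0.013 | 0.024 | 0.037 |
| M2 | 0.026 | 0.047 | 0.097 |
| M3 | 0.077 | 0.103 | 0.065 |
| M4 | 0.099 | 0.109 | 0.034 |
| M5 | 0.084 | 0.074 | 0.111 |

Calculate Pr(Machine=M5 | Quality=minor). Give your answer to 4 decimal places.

0.2073

P(Quality=minor) = 0.024 + 0.047 + 0.103 + 0.109 + 0.074 = 0.357.
P(Machine=M5 | Quality=minor) = 0.074/0.357 = 0.2073.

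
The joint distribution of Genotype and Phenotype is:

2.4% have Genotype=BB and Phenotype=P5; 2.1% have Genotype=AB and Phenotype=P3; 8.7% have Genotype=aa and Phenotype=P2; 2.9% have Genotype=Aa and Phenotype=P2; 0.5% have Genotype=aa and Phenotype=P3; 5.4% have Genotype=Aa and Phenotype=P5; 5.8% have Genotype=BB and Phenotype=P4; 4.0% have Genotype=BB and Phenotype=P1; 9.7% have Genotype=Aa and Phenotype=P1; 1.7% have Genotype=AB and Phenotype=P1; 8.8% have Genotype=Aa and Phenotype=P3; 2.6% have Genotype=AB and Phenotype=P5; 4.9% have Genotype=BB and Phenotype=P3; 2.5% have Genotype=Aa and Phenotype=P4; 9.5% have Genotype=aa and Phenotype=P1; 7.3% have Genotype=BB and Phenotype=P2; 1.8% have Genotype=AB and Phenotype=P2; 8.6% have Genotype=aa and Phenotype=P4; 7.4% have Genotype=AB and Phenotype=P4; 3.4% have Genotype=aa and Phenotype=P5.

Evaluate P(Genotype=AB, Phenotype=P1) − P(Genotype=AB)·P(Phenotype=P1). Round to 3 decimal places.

-0.022

P(Genotype=AB) = 0.017 + 0.018 + 0.021 + 0.074 + 0.026 = 0.156.
P(Phenotype=P1) = 0.097 + 0.095 + 0.017 + 0.040 = 0.249.
P(Genotype=AB, Phenotype=P1) − P(Genotype=AB)P(Phenotype=P1) = 0.017 − 0.156×0.249 = -0.022.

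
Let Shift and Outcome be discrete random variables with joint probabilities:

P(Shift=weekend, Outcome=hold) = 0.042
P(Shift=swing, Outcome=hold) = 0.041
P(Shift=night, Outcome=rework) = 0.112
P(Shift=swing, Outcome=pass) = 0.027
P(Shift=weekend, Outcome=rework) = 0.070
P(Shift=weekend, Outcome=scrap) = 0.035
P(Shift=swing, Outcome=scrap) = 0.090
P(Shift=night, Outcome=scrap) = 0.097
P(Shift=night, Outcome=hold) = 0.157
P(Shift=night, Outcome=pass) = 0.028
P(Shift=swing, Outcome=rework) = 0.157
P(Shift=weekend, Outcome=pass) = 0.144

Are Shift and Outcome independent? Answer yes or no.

P(Shift=weekend) = 0.291 and P(Outcome=pass) = 0.199, so their product is 0.05791, but P(Shift=weekend, Outcome=pass) = 0.144. Since these differ, Shift and Outcome are not independent.

no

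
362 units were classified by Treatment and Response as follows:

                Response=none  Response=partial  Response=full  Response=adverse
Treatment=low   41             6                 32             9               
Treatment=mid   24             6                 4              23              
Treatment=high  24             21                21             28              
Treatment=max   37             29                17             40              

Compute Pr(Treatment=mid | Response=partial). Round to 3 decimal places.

Total with Response=partial: 6 + 6 + 21 + 29 = 62.
P(Treatment=mid | Response=partial) = 6/62 = 0.097.

0.097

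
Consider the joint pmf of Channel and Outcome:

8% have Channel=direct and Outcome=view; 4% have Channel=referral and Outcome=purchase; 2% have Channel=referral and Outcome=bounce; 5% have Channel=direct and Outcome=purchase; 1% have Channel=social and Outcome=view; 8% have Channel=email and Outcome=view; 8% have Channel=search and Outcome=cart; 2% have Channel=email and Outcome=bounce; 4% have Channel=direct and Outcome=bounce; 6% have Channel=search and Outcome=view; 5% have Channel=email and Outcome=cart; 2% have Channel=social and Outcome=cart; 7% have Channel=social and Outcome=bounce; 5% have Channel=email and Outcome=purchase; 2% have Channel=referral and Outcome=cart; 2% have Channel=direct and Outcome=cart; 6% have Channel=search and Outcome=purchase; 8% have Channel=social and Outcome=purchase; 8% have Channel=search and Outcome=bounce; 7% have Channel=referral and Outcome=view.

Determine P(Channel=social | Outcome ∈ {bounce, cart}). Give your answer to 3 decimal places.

0.214

P(Outcome=bounce) = 0.02 + 0.08 + 0.07 + 0.04 + 0.02 = 0.23.
P(Outcome=cart) = 0.05 + 0.08 + 0.02 + 0.02 + 0.02 = 0.19.
P(Outcome ∈ {bounce, cart}) = 0.23 + 0.19 = 0.42; P(Channel=social, Outcome ∈ {bounce, cart}) = 0.07 + 0.02 = 0.09.
P(Channel=social | Outcome ∈ {bounce, cart}) = 0.09/0.42 = 0.214.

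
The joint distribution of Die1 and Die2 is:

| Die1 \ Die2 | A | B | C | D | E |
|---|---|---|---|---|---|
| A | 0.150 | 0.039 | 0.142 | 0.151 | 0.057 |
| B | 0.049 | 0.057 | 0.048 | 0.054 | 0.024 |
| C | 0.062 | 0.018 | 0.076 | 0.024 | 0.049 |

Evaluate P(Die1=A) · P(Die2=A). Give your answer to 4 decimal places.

P(Die1=A) = 0.150 + 0.039 + 0.142 + 0.151 + 0.057 = 0.539.
P(Die2=A) = 0.150 + 0.049 + 0.062 = 0.261.
Product: 0.539 × 0.261 = 0.1407.

0.1407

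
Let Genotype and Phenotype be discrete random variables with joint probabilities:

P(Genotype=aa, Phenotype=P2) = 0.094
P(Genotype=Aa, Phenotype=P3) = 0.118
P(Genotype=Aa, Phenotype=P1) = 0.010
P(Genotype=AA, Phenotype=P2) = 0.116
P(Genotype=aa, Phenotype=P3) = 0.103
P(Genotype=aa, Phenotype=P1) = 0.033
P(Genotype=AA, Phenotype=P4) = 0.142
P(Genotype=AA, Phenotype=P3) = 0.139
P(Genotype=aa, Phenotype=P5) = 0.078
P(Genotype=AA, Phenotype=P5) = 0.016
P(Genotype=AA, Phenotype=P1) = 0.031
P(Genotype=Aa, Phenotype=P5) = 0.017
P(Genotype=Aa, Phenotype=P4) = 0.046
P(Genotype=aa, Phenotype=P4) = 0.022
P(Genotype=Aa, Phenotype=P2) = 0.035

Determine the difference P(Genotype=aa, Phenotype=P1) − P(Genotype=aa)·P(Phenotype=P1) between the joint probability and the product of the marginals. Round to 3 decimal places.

P(Genotype=aa) = 0.033 + 0.094 + 0.103 + 0.022 + 0.078 = 0.330.
P(Phenotype=P1) = 0.031 + 0.010 + 0.033 = 0.074.
P(Genotype=aa, Phenotype=P1) − P(Genotype=aa)P(Phenotype=P1) = 0.033 − 0.330×0.074 = 0.009.

0.009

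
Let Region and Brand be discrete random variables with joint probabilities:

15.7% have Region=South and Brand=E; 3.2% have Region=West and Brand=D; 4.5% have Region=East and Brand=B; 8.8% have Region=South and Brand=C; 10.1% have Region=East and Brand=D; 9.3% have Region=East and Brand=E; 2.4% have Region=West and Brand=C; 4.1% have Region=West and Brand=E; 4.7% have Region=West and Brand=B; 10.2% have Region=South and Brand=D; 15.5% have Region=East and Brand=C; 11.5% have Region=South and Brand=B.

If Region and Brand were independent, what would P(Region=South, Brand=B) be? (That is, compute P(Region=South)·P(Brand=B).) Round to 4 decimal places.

P(Region=South) = 0.115 + 0.088 + 0.102 + 0.157 = 0.462.
P(Brand=B) = 0.115 + 0.045 + 0.047 = 0.207.
Product: 0.462 × 0.207 = 0.0956.

0.0956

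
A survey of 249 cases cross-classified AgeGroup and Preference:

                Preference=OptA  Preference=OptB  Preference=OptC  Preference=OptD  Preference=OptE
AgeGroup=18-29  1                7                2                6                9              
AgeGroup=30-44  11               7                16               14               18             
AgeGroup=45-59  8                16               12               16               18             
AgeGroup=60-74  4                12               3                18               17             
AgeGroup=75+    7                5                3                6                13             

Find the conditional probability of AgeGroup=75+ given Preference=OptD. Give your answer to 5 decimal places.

Total with Preference=OptD: 6 + 14 + 16 + 18 + 6 = 60.
P(AgeGroup=75+ | Preference=OptD) = 6/60 = 0.10000.

0.10000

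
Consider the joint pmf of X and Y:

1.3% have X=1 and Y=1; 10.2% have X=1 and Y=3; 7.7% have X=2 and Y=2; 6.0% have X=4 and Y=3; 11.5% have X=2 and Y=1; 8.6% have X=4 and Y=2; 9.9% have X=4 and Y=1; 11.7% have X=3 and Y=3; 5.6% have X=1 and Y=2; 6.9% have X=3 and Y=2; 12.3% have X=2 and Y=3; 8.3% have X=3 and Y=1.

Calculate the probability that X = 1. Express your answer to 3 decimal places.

P(X=1) = 0.013 + 0.056 + 0.102 = 0.171.

0.171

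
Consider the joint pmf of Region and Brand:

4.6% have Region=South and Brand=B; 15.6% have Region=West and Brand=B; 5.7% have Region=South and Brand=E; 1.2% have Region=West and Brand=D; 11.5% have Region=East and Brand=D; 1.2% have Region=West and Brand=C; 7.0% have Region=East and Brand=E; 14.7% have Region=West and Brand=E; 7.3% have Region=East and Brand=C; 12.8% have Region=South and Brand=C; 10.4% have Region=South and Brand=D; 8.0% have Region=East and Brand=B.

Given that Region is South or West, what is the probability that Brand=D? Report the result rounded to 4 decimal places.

0.1752

P(Region=South) = 0.046 + 0.128 + 0.104 + 0.057 = 0.335.
P(Region=West) = 0.156 + 0.012 + 0.012 + 0.147 = 0.327.
P(Region ∈ {South, West}) = 0.335 + 0.327 = 0.662; P(Brand=D, Region ∈ {South, West}) = 0.104 + 0.012 = 0.116.
P(Brand=D | Region ∈ {South, West}) = 0.116/0.662 = 0.1752.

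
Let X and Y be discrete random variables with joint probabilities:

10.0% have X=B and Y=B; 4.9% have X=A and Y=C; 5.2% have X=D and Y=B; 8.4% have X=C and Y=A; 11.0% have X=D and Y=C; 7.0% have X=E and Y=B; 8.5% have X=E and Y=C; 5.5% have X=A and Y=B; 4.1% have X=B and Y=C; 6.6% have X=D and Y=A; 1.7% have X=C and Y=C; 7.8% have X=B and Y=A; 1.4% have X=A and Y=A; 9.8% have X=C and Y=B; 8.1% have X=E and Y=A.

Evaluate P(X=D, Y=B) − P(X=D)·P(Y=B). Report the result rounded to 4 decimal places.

P(X=D) = 0.066 + 0.052 + 0.110 = 0.228.
P(Y=B) = 0.055 + 0.100 + 0.098 + 0.052 + 0.070 = 0.375.
P(X=D, Y=B) − P(X=D)P(Y=B) = 0.052 − 0.228×0.375 = -0.0335.

-0.0335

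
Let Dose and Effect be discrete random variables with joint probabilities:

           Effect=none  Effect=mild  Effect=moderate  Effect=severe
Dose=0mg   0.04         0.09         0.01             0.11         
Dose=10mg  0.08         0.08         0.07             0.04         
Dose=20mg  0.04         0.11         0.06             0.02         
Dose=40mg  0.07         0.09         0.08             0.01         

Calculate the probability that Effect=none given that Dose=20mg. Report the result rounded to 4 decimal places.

P(Dose=20mg) = 0.04 + 0.11 + 0.06 + 0.02 = 0.23.
P(Effect=none | Dose=20mg) = 0.04/0.23 = 0.1739.

0.1739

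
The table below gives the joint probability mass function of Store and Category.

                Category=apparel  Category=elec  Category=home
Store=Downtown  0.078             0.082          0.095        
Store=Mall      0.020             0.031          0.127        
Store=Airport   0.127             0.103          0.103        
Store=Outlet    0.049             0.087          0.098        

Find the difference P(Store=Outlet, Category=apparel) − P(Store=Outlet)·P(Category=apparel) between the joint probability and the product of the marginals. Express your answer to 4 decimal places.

P(Store=Outlet) = 0.049 + 0.087 + 0.098 = 0.234.
P(Category=apparel) = 0.078 + 0.020 + 0.127 + 0.049 = 0.274.
P(Store=Outlet, Category=apparel) − P(Store=Outlet)P(Category=apparel) = 0.049 − 0.234×0.274 = -0.0151.

-0.0151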